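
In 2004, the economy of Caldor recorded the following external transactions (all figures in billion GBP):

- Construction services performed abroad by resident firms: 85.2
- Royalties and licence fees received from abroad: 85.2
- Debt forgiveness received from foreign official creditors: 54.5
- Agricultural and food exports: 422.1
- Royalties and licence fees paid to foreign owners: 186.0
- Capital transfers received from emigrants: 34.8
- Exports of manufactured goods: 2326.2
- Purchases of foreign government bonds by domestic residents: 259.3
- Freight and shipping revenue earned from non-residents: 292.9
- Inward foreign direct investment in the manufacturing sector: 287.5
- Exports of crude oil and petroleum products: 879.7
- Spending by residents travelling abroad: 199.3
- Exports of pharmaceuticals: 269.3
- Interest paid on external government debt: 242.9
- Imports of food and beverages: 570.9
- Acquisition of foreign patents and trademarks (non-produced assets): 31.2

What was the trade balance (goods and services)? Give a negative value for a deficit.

3404.4

Goods: 879.7 + 422.1 + 2326.2 + 269.3 - 570.9 = 3326.4
Services: -199.3 + 85.2 + 292.9 - 186.0 + 85.2 = 78.0
Trade balance = 3326.4 + 78.0 = 3404.4
(Excluded from the trade balance — capital account: debt forgiveness received from foreign official creditors 54.5, capital transfers received from emigrants 34.8, acquisition of foreign patents and trademarks (non-produced assets) 31.2; financial account: purchases of foreign government bonds by domestic residents 259.3, inward foreign direct investment in the manufacturing sector 287.5; primary income: interest paid on external government debt 242.9.)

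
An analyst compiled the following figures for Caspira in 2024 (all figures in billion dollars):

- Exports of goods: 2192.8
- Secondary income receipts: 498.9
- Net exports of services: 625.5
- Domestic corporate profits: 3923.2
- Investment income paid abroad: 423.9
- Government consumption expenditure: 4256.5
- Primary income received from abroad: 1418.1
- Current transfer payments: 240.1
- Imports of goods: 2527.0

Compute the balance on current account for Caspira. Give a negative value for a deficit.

1544.3

Goods balance = 2192.8 - 2527.0 = -334.2
Services balance = 625.5
Trade balance (goods + services) = -334.2 + 625.5 = 291.3
Net primary income = 1418.1 - 423.9 = 994.2
Net secondary income = 498.9 - 240.1 = 258.8
Current account = 291.3 + 994.2 + 258.8 = 1544.3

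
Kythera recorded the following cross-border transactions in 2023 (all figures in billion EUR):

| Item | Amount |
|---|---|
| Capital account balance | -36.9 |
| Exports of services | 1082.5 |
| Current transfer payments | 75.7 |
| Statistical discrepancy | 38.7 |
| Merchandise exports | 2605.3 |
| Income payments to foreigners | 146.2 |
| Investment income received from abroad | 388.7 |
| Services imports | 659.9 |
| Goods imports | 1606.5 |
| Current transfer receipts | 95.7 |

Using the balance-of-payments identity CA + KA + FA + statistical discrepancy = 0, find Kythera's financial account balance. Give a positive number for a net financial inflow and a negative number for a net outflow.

Goods balance = 2605.3 - 1606.5 = 998.8
Services balance = 1082.5 - 659.9 = 422.6
Trade balance (goods + services) = 998.8 + 422.6 = 1421.4
Net primary income = 388.7 - 146.2 = 242.5
Net secondary income = 95.7 - 75.7 = 20.0
Current account = 1421.4 + 242.5 + 20.0 = 1683.9
Financial account = -(1683.9 + (-36.9) + 38.7) = -1685.7

-1685.7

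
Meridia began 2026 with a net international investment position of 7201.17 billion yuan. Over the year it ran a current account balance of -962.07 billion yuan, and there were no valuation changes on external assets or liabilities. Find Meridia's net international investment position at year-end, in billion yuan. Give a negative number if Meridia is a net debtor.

6239.10

With no valuation effects, change in NIIP = current account = -962.07
End-of-year NIIP = 7201.17 + (-962.07) = 6239.10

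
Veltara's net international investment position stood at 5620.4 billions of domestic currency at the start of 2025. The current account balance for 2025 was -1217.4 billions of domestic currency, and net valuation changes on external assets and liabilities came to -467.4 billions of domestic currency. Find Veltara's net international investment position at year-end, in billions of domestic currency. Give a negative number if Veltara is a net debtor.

Change in NIIP = current account + net valuation change = -1217.4 + (-467.4) = -1684.8
End-of-year NIIP = 5620.4 + (-1684.8) = 3935.6

3935.6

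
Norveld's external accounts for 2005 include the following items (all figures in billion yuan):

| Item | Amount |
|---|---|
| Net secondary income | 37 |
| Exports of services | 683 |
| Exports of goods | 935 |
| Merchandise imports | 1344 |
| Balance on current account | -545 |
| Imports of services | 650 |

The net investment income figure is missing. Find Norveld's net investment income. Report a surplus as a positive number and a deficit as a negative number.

-206

Current account = goods balance + services balance + net primary income + net secondary income
Sum of the known components = -339
Net investment income = CA - (known components) = -545 - (-339) = -206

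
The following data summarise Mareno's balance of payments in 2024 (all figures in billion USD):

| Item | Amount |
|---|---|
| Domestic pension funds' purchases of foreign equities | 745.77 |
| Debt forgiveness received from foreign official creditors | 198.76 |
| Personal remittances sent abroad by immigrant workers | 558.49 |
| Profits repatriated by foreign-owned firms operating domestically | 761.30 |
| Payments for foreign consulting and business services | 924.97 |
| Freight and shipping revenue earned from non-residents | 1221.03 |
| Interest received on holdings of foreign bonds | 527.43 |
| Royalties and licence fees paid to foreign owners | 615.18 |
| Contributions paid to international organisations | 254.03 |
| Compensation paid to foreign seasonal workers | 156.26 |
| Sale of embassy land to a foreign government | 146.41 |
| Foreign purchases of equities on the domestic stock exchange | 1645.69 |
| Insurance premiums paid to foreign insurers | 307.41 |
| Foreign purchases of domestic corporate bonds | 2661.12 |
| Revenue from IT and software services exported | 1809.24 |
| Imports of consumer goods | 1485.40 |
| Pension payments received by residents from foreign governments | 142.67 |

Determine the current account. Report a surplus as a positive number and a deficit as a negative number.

Goods: -1485.40
Services: -615.18 - 307.41 + 1221.03 - 924.97 + 1809.24 = 1182.71
Primary income: -761.30 - 156.26 + 527.43 = -390.13
Secondary income: -254.03 - 558.49 + 142.67 = -669.85
Current account = (-1485.40) + 1182.71 + (-390.13) + (-669.85) = -1362.67
(Excluded from the current account — financial account: domestic pension funds' purchases of foreign equities 745.77, foreign purchases of equities on the domestic stock exchange 1645.69, foreign purchases of domestic corporate bonds 2661.12; capital account: debt forgiveness received from foreign official creditors 198.76, sale of embassy land to a foreign government 146.41.)

-1362.67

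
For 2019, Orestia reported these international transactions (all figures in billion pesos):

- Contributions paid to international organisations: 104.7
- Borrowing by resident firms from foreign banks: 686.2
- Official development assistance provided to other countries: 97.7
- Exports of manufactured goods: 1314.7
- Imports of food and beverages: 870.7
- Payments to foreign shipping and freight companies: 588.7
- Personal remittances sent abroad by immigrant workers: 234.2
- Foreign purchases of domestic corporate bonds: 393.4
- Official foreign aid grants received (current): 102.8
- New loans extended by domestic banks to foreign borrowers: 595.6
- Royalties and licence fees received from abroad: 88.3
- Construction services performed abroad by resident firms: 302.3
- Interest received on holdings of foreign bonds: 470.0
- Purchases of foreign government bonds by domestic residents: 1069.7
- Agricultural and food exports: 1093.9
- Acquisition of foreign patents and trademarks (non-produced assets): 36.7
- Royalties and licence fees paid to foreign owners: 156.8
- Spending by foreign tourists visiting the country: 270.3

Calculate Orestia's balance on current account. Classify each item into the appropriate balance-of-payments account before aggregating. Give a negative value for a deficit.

1589.5

Goods: -870.7 + 1093.9 + 1314.7 = 1537.9
Services: 88.3 - 156.8 - 588.7 + 302.3 + 270.3 = -84.6
Primary income: 470.0
Secondary income: -234.2 - 104.7 - 97.7 + 102.8 = -333.8
Current account = 1537.9 + (-84.6) + 470.0 + (-333.8) = 1589.5
(Excluded from the current account — financial account: borrowing by resident firms from foreign banks 686.2, foreign purchases of domestic corporate bonds 393.4, new loans extended by domestic banks to foreign borrowers 595.6, purchases of foreign government bonds by domestic residents 1069.7; capital account: acquisition of foreign patents and trademarks (non-produced assets) 36.7.)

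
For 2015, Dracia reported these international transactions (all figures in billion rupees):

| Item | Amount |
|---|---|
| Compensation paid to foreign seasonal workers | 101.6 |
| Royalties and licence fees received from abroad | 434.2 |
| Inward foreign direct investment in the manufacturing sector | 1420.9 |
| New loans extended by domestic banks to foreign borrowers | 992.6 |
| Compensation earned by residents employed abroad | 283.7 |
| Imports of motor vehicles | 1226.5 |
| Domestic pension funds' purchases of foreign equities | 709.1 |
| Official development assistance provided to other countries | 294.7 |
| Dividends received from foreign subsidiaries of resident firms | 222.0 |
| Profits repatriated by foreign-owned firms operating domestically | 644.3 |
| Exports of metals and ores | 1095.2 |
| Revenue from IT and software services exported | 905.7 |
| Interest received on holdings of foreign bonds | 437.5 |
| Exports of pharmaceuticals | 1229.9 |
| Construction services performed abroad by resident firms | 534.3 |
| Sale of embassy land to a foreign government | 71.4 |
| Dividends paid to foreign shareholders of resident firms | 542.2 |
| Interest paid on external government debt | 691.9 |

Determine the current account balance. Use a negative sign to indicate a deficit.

1641.3

Goods: 1229.9 - 1226.5 + 1095.2 = 1098.6
Services: 534.3 + 905.7 + 434.2 = 1874.2
Primary income: 222.0 - 101.6 + 437.5 + 283.7 - 644.3 - 542.2 - 691.9 = -1036.8
Secondary income: -294.7
Current account = 1098.6 + 1874.2 + (-1036.8) + (-294.7) = 1641.3
(Excluded from the current account — financial account: inward foreign direct investment in the manufacturing sector 1420.9, new loans extended by domestic banks to foreign borrowers 992.6, domestic pension funds' purchases of foreign equities 709.1; capital account: sale of embassy land to a foreign government 71.4.)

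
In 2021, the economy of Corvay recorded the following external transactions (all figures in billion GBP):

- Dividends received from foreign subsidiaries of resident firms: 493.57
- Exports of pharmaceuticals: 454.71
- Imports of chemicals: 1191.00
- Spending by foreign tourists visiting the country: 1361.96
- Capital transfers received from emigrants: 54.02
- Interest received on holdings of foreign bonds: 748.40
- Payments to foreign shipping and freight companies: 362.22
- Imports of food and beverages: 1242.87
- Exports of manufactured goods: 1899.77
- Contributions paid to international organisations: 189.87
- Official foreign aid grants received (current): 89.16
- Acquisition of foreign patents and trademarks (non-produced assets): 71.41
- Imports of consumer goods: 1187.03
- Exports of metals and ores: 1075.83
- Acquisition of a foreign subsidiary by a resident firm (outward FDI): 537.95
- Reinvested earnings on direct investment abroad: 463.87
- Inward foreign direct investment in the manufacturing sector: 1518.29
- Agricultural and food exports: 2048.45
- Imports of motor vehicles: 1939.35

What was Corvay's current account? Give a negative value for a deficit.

2523.38

Goods: -1191.00 + 1075.83 + 2048.45 - 1187.03 + 1899.77 - 1939.35 - 1242.87 + 454.71 = -81.49
Services: -362.22 + 1361.96 = 999.74
Primary income: 748.40 + 493.57 + 463.87 = 1705.84
Secondary income: -189.87 + 89.16 = -100.71
Current account = (-81.49) + 999.74 + 1705.84 + (-100.71) = 2523.38
(Excluded from the current account — capital account: capital transfers received from emigrants 54.02, acquisition of foreign patents and trademarks (non-produced assets) 71.41; financial account: acquisition of a foreign subsidiary by a resident firm (outward FDI) 537.95, inward foreign direct investment in the manufacturing sector 1518.29.)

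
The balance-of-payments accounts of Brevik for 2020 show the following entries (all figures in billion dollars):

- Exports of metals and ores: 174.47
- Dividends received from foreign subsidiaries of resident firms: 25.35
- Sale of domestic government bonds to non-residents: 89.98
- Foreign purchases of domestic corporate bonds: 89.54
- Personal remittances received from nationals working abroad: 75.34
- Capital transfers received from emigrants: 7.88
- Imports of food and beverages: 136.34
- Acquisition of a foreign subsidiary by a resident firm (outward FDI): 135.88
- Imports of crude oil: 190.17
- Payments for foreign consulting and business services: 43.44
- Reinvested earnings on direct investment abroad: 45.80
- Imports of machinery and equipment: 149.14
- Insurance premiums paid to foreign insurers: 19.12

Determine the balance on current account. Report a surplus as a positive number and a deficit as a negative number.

-217.25

Goods: -149.14 - 190.17 - 136.34 + 174.47 = -301.18
Services: -19.12 - 43.44 = -62.56
Primary income: 45.80 + 25.35 = 71.15
Secondary income: 75.34
Current account = (-301.18) + (-62.56) + 71.15 + 75.34 = -217.25
(Excluded from the current account — financial account: sale of domestic government bonds to non-residents 89.98, foreign purchases of domestic corporate bonds 89.54, acquisition of a foreign subsidiary by a resident firm (outward FDI) 135.88; capital account: capital transfers received from emigrants 7.88.)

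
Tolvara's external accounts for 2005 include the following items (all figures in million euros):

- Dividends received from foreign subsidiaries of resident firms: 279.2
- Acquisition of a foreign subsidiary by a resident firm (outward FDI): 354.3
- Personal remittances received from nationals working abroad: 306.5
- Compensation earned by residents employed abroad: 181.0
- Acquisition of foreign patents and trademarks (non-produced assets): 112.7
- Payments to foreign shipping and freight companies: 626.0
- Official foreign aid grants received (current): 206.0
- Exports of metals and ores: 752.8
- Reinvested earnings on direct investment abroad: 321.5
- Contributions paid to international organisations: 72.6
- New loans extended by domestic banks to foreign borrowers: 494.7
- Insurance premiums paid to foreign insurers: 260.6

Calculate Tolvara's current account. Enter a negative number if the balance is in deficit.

Goods: 752.8
Services: -260.6 - 626.0 = -886.6
Primary income: 181.0 + 279.2 + 321.5 = 781.7
Secondary income: 206.0 + 306.5 - 72.6 = 439.9
Current account = 752.8 + (-886.6) + 781.7 + 439.9 = 1087.8
(Excluded from the current account — financial account: acquisition of a foreign subsidiary by a resident firm (outward FDI) 354.3, new loans extended by domestic banks to foreign borrowers 494.7; capital account: acquisition of foreign patents and trademarks (non-produced assets) 112.7.)

1087.8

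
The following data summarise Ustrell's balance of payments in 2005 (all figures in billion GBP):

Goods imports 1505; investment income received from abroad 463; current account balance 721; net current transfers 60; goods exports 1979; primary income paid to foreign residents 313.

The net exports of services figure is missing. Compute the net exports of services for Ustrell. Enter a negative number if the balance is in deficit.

37

Current account = goods balance + services balance + net primary income + net secondary income
Sum of the known components = 684
Net exports of services = CA - (known components) = 721 - 684 = 37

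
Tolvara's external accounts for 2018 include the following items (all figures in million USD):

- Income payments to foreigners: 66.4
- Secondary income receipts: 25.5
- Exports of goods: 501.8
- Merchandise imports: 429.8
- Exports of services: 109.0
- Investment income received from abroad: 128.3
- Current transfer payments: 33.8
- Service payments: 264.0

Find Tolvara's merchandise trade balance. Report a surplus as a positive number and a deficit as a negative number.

Goods balance = 501.8 - 429.8 = 72.0

72.0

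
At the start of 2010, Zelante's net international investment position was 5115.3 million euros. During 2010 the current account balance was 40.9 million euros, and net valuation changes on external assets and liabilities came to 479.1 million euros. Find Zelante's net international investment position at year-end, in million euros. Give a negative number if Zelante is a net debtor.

Change in NIIP = current account + net valuation change = 40.9 + 479.1 = 520.0
End-of-year NIIP = 5115.3 + 520.0 = 5635.3

5635.3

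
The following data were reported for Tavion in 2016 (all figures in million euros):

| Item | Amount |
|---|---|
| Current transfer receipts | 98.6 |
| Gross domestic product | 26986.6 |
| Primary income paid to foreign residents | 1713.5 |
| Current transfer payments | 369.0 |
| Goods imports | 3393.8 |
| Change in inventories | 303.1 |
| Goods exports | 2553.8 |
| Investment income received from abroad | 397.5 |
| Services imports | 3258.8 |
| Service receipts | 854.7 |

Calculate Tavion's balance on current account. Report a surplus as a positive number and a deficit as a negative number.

Goods balance = 2553.8 - 3393.8 = -840.0
Services balance = 854.7 - 3258.8 = -2404.1
Trade balance (goods + services) = -840.0 + (-2404.1) = -3244.1
Net primary income = 397.5 - 1713.5 = -1316.0
Net secondary income = 98.6 - 369.0 = -270.4
Current account = -3244.1 + (-1316.0) + (-270.4) = -4830.5

-4830.5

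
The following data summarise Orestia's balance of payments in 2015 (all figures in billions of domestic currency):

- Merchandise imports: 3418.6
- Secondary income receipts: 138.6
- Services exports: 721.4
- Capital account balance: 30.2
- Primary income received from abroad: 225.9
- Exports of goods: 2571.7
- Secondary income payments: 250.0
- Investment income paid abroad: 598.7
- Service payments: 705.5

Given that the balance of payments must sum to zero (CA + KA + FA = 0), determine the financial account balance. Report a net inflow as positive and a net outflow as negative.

1285.0

Goods balance = 2571.7 - 3418.6 = -846.9
Services balance = 721.4 - 705.5 = 15.9
Trade balance (goods + services) = -846.9 + 15.9 = -831.0
Net primary income = 225.9 - 598.7 = -372.8
Net secondary income = 138.6 - 250.0 = -111.4
Current account = -831.0 + (-372.8) + (-111.4) = -1315.2
Financial account = -(-1315.2 + 30.2) = 1285.0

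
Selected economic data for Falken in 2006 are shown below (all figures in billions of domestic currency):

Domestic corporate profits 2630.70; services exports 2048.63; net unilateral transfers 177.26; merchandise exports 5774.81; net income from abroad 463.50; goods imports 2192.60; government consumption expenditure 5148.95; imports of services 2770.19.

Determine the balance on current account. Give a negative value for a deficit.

3501.41

Goods balance = 5774.81 - 2192.60 = 3582.21
Services balance = 2048.63 - 2770.19 = -721.56
Trade balance (goods + services) = 3582.21 + (-721.56) = 2860.65
Net primary income = 463.50
Net secondary income = 177.26
Current account = 2860.65 + 463.50 + 177.26 = 3501.41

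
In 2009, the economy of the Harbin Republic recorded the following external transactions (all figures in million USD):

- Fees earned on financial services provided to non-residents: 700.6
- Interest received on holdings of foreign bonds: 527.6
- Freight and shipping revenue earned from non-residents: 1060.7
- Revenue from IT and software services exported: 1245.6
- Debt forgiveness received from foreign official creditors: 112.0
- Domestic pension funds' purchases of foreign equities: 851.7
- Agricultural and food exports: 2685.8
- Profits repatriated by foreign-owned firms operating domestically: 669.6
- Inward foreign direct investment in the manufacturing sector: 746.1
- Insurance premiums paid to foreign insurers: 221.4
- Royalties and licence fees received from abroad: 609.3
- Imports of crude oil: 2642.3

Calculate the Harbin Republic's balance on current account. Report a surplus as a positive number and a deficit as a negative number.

3296.3

Goods: -2642.3 + 2685.8 = 43.5
Services: 700.6 + 609.3 + 1245.6 + 1060.7 - 221.4 = 3394.8
Primary income: -669.6 + 527.6 = -142.0
Current account = 43.5 + 3394.8 + (-142.0) = 3296.3
(Excluded from the current account — capital account: debt forgiveness received from foreign official creditors 112.0; financial account: domestic pension funds' purchases of foreign equities 851.7, inward foreign direct investment in the manufacturing sector 746.1.)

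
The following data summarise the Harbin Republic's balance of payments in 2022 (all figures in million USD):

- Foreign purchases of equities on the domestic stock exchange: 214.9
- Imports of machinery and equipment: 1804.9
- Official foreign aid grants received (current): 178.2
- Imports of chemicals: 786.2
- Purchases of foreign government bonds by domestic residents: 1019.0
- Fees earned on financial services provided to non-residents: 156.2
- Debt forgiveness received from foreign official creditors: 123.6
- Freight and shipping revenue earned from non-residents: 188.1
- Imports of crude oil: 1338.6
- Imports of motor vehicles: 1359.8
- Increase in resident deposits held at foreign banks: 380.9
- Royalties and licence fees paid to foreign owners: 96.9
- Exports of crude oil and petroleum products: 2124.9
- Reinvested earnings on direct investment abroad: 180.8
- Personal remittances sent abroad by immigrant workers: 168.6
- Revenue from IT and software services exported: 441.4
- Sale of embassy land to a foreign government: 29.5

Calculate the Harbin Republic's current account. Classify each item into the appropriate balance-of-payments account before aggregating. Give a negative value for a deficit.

-2285.4

Goods: 2124.9 - 786.2 - 1804.9 - 1338.6 - 1359.8 = -3164.6
Services: 156.2 - 96.9 + 188.1 + 441.4 = 688.8
Primary income: 180.8
Secondary income: 178.2 - 168.6 = 9.6
Current account = (-3164.6) + 688.8 + 180.8 + 9.6 = -2285.4
(Excluded from the current account — financial account: foreign purchases of equities on the domestic stock exchange 214.9, purchases of foreign government bonds by domestic residents 1019.0, increase in resident deposits held at foreign banks 380.9; capital account: debt forgiveness received from foreign official creditors 123.6, sale of embassy land to a foreign government 29.5.)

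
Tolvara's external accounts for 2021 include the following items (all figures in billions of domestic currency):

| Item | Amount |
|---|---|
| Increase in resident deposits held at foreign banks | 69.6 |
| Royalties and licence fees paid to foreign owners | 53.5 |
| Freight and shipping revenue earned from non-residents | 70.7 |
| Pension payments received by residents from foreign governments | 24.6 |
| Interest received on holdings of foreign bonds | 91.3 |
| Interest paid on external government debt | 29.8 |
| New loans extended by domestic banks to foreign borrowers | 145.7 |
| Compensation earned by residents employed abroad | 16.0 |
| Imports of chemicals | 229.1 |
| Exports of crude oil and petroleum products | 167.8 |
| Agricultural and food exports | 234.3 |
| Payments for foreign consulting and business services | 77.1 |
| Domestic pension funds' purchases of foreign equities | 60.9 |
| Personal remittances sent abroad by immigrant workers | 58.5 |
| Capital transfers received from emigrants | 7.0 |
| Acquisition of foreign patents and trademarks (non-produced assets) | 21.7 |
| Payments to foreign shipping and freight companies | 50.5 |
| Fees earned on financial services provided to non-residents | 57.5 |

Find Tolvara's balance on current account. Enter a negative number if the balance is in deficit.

Goods: 234.3 - 229.1 + 167.8 = 173.0
Services: 57.5 - 50.5 - 53.5 - 77.1 + 70.7 = -52.9
Primary income: -29.8 + 91.3 + 16.0 = 77.5
Secondary income: 24.6 - 58.5 = -33.9
Current account = 173.0 + (-52.9) + 77.5 + (-33.9) = 163.7
(Excluded from the current account — financial account: increase in resident deposits held at foreign banks 69.6, new loans extended by domestic banks to foreign borrowers 145.7, domestic pension funds' purchases of foreign equities 60.9; capital account: capital transfers received from emigrants 7.0, acquisition of foreign patents and trademarks (non-produced assets) 21.7.)

163.7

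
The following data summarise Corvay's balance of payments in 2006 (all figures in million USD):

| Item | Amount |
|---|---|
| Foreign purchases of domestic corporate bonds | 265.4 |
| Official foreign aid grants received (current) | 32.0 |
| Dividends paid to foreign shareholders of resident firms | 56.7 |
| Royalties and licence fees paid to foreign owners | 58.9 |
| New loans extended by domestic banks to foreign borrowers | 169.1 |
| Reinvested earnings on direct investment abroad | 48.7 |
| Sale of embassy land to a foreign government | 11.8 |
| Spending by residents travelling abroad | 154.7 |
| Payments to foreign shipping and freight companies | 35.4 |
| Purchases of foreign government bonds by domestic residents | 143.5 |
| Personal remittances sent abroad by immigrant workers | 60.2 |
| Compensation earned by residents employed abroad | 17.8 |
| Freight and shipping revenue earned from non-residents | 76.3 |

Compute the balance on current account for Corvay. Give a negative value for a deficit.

Services: 76.3 - 58.9 - 35.4 - 154.7 = -172.7
Primary income: 48.7 - 56.7 + 17.8 = 9.8
Secondary income: -60.2 + 32.0 = -28.2
Current account = (-172.7) + 9.8 + (-28.2) = -191.1
(Excluded from the current account — financial account: foreign purchases of domestic corporate bonds 265.4, new loans extended by domestic banks to foreign borrowers 169.1, purchases of foreign government bonds by domestic residents 143.5; capital account: sale of embassy land to a foreign government 11.8.)

-191.1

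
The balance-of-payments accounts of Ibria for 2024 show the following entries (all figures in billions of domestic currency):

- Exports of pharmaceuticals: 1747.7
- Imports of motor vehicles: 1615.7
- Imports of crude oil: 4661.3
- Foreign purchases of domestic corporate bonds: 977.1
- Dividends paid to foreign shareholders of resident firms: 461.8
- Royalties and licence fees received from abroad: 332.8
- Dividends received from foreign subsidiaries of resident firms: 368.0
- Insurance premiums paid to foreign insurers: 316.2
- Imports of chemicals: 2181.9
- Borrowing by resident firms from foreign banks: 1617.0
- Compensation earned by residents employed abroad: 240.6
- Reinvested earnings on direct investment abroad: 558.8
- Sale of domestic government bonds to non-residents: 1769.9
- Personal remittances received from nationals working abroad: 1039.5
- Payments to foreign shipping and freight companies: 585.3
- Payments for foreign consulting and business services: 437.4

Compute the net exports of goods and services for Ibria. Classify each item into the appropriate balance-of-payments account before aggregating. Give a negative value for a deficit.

-7717.3

Goods: -1615.7 + 1747.7 - 2181.9 - 4661.3 = -6711.2
Services: -585.3 - 437.4 + 332.8 - 316.2 = -1006.1
Trade balance = -6711.2 + (-1006.1) = -7717.3
(Excluded from the trade balance — financial account: foreign purchases of domestic corporate bonds 977.1, borrowing by resident firms from foreign banks 1617.0, sale of domestic government bonds to non-residents 1769.9; primary income: dividends paid to foreign shareholders of resident firms 461.8, dividends received from foreign subsidiaries of resident firms 368.0, compensation earned by residents employed abroad 240.6, reinvested earnings on direct investment abroad 558.8; secondary income: personal remittances received from nationals working abroad 1039.5.)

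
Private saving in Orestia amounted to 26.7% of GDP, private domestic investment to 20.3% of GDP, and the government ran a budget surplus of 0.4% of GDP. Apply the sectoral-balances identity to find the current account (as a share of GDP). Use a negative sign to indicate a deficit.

By the sectoral-balances identity, CA = (S_private - I) + (T - G).
Private balance = 26.7 - 20.3 = 6.4
Government balance (T - G) = 0.4
CA = 6.4 + 0.4 = 6.8

6.8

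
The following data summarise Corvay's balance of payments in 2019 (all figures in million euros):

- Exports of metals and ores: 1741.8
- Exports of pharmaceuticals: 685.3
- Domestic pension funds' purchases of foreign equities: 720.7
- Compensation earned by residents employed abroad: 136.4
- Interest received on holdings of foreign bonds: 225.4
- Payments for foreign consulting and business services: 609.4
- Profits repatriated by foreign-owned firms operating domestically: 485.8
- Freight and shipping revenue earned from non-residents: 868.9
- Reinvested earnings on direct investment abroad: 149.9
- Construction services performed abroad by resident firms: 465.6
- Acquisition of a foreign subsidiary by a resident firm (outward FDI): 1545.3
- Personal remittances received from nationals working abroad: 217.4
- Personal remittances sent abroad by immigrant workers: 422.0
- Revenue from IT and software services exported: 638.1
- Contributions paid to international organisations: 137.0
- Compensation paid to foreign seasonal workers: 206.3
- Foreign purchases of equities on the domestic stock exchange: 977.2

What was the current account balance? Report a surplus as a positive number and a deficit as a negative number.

Goods: 685.3 + 1741.8 = 2427.1
Services: 868.9 + 638.1 + 465.6 - 609.4 = 1363.2
Primary income: -485.8 + 136.4 + 149.9 + 225.4 - 206.3 = -180.4
Secondary income: -422.0 + 217.4 - 137.0 = -341.6
Current account = 2427.1 + 1363.2 + (-180.4) + (-341.6) = 3268.3
(Excluded from the current account — financial account: domestic pension funds' purchases of foreign equities 720.7, acquisition of a foreign subsidiary by a resident firm (outward FDI) 1545.3, foreign purchases of equities on the domestic stock exchange 977.2.)

3268.3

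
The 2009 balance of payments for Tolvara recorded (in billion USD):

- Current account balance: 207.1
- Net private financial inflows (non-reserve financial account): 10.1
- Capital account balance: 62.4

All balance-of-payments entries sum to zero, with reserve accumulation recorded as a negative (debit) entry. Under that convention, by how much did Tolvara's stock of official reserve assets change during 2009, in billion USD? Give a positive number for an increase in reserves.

Official reserve transactions balance = -(207.1 + 62.4 + 10.1) = -279.6
An accumulation of reserves is recorded as a debit (negative entry), so the change in the stock of reserves is the negative of that balance.
Change in official reserves = -(-279.6) = 279.6

279.6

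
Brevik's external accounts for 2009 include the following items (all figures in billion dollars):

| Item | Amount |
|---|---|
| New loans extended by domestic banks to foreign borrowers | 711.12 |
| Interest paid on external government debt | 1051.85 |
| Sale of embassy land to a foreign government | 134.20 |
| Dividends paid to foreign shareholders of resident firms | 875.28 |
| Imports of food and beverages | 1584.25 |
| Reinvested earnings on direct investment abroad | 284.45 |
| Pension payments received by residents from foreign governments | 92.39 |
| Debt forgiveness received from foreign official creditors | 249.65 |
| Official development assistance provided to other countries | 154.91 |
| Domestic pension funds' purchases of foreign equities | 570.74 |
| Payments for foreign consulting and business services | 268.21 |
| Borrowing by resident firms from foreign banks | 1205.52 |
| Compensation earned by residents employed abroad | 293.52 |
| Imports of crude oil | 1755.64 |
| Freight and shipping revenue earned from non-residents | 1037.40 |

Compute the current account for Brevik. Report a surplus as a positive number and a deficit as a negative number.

-3982.38

Goods: -1755.64 - 1584.25 = -3339.89
Services: -268.21 + 1037.40 = 769.19
Primary income: -1051.85 - 875.28 + 284.45 + 293.52 = -1349.16
Secondary income: 92.39 - 154.91 = -62.52
Current account = (-3339.89) + 769.19 + (-1349.16) + (-62.52) = -3982.38
(Excluded from the current account — financial account: new loans extended by domestic banks to foreign borrowers 711.12, domestic pension funds' purchases of foreign equities 570.74, borrowing by resident firms from foreign banks 1205.52; capital account: sale of embassy land to a foreign government 134.20, debt forgiveness received from foreign official creditors 249.65.)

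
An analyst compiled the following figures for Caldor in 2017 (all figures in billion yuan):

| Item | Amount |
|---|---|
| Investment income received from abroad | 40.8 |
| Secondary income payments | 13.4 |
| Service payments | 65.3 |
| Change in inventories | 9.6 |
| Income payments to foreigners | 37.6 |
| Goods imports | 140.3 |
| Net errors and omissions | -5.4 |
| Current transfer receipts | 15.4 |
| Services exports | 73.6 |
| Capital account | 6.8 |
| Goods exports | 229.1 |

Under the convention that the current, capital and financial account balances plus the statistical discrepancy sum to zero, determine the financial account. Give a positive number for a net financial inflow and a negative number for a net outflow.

-103.7

Goods balance = 229.1 - 140.3 = 88.8
Services balance = 73.6 - 65.3 = 8.3
Trade balance (goods + services) = 88.8 + 8.3 = 97.1
Net primary income = 40.8 - 37.6 = 3.2
Net secondary income = 15.4 - 13.4 = 2.0
Current account = 97.1 + 3.2 + 2.0 = 102.3
Financial account = -(102.3 + 6.8 + (-5.4)) = -103.7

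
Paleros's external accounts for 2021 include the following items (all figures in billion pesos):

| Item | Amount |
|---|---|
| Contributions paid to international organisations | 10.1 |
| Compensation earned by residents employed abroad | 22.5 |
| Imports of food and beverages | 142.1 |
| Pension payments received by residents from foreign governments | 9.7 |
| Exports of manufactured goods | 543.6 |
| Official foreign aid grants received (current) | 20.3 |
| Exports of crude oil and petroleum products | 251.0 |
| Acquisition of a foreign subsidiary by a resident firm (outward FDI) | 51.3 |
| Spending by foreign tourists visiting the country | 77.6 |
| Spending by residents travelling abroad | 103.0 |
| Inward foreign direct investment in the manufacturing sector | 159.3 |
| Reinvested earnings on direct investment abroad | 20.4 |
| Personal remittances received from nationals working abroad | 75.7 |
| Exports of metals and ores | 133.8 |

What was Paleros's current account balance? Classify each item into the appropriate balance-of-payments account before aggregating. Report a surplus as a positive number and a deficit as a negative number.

Goods: -142.1 + 251.0 + 543.6 + 133.8 = 786.3
Services: -103.0 + 77.6 = -25.4
Primary income: 22.5 + 20.4 = 42.9
Secondary income: 75.7 + 20.3 - 10.1 + 9.7 = 95.6
Current account = 786.3 + (-25.4) + 42.9 + 95.6 = 899.4
(Excluded from the current account — financial account: acquisition of a foreign subsidiary by a resident firm (outward FDI) 51.3, inward foreign direct investment in the manufacturing sector 159.3.)

899.4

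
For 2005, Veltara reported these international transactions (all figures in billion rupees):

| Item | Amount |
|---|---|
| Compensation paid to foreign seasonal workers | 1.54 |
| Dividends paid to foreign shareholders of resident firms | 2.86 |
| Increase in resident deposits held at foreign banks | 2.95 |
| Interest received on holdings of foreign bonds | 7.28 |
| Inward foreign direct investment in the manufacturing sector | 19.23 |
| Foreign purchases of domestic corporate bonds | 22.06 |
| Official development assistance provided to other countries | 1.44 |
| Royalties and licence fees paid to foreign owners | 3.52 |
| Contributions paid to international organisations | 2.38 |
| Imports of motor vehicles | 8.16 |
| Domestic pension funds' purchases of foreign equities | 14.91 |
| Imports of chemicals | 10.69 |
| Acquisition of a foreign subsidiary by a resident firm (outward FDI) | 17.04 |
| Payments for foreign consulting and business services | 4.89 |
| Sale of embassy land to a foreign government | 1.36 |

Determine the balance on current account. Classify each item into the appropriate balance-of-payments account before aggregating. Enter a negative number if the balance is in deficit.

-28.20

Goods: -10.69 - 8.16 = -18.85
Services: -4.89 - 3.52 = -8.41
Primary income: 7.28 - 1.54 - 2.86 = 2.88
Secondary income: -2.38 - 1.44 = -3.82
Current account = (-18.85) + (-8.41) + 2.88 + (-3.82) = -28.20
(Excluded from the current account — financial account: increase in resident deposits held at foreign banks 2.95, inward foreign direct investment in the manufacturing sector 19.23, foreign purchases of domestic corporate bonds 22.06, domestic pension funds' purchases of foreign equities 14.91, acquisition of a foreign subsidiary by a resident firm (outward FDI) 17.04; capital account: sale of embassy land to a foreign government 1.36.)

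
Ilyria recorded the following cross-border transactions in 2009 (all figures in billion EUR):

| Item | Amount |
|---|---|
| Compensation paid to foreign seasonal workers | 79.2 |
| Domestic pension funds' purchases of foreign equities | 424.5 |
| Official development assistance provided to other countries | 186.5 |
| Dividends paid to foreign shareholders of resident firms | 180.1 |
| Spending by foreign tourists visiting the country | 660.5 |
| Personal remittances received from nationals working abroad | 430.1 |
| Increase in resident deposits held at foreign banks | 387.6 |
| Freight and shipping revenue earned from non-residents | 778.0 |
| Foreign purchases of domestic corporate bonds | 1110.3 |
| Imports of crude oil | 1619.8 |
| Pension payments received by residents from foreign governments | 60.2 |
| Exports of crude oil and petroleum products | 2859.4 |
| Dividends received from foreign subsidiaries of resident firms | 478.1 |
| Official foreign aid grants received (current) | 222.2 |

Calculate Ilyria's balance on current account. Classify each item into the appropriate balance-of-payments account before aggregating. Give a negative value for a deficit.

3422.9

Goods: 2859.4 - 1619.8 = 1239.6
Services: 778.0 + 660.5 = 1438.5
Primary income: -180.1 - 79.2 + 478.1 = 218.8
Secondary income: 60.2 + 222.2 + 430.1 - 186.5 = 526.0
Current account = 1239.6 + 1438.5 + 218.8 + 526.0 = 3422.9
(Excluded from the current account — financial account: domestic pension funds' purchases of foreign equities 424.5, increase in resident deposits held at foreign banks 387.6, foreign purchases of domestic corporate bonds 1110.3.)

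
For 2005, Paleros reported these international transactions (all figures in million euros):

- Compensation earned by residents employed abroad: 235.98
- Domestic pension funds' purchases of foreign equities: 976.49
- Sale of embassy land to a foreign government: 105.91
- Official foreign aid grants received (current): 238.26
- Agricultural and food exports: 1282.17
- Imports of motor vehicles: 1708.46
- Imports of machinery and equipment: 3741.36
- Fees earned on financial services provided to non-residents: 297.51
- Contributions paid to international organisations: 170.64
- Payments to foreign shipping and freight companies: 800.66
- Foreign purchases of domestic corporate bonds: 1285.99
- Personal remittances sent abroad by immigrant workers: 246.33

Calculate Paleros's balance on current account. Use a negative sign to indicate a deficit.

-4613.53

Goods: 1282.17 - 1708.46 - 3741.36 = -4167.65
Services: -800.66 + 297.51 = -503.15
Primary income: 235.98
Secondary income: -170.64 + 238.26 - 246.33 = -178.71
Current account = (-4167.65) + (-503.15) + 235.98 + (-178.71) = -4613.53
(Excluded from the current account — financial account: domestic pension funds' purchases of foreign equities 976.49, foreign purchases of domestic corporate bonds 1285.99; capital account: sale of embassy land to a foreign government 105.91.)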